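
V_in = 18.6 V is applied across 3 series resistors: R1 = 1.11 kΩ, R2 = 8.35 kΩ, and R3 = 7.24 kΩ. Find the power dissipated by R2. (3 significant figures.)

The common current is I = 18.6/16.70 = 1.114 mA.
P = I²R = 1.240 × 8.35 = 10.36 mW.

P ≈ 10.4 mW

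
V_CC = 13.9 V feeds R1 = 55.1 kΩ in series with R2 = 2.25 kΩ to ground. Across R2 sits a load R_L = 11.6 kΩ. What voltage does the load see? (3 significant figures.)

The load sits in parallel with R2, giving an effective lower resistance R2' = R2·R_L/(R2+R_L) = 1.884 kΩ.
Voltage divider with the loaded lower leg: V_out = 13.9 × 1.884/(55.1 + 1.884) = 13.9 × 0.03307 = 0.4597 V.

V_out ≈ 0.460 V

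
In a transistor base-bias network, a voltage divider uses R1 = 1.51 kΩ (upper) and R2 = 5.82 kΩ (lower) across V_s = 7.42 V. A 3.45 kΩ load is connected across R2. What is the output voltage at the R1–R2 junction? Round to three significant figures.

First combine the lower leg with the load: R2 ‖ R_L = 2.166 kΩ.
Voltage divider with the loaded lower leg: V_out = 7.42 × 2.166/(1.51 + 2.166) = 7.42 × 0.5892 = 4.372 V.
(Unloaded it would be 5.89 V; the load pulls it down.)

V_out ≈ 4.37 V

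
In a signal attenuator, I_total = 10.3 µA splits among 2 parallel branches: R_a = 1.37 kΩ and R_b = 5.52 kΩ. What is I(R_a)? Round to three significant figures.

With just two branches, the current splits inversely with resistance.
I(R_a) = 10.3 × 5.52/(1.37 + 5.52) = 10.3 × 0.8012 = 8.252 µA.

I ≈ 8.25 µA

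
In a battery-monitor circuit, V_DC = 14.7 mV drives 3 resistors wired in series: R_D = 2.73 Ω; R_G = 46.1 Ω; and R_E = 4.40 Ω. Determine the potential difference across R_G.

V ≈ 12.7 mV

Series total: ΣR = 2.73 + 46.1 + 4.40 = 53.23 Ω.
V = V_DC · R/ΣR = 14.7 × 0.8661 = 12.73 mV.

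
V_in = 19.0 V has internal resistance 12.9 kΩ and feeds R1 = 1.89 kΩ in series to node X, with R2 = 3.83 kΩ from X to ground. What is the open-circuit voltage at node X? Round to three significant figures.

R1' = 12.9 + 1.89 = 14.79 kΩ (source resistance + R1).
Open-circuit (no load on X): V_th = V_in · R2/(R1' + R2) = 19.0 × 3.83/(14.79 + 3.83) = 3.908 V.

V_th ≈ 3.91 V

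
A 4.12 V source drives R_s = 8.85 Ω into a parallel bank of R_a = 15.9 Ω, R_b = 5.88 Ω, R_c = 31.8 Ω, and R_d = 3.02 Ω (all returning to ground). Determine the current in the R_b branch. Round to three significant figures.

I ≈ 0.112 A

Combine the parallel branches: R_p = (1/15.9 + 1/5.88 + 1/31.8 + 1/3.02)⁻¹ = 1.679 Ω.
Node voltage V_A = V_in · R_p/(R_s + R_p) = 4.12 × 0.1595 = 0.6570 V.
Branch current I = V_A/R_b = 0.6570/5.88 = 0.1117 A.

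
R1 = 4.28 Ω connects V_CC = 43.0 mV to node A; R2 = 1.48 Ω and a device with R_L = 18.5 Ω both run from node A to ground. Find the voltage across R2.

The load sits in parallel with R2, giving an effective lower resistance R2' = R2·R_L/(R2+R_L) = 1.370 Ω.
Then V_out = V_CC · R2'/(R1 + R2') = 43.0 × 1.370/5.650 = 10.43 mV.

V_out ≈ 10.4 mV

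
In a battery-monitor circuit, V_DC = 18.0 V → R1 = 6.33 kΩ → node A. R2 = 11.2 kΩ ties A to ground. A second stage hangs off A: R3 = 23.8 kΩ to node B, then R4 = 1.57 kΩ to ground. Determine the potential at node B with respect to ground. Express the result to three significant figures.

V_B ≈ 0.614 V

The second stage (R3 + R4 = 25.37 kΩ) loads node A in parallel with R2.
R2 ‖ (R3+R4) = 7.770 kΩ.
So V_A = 18.0 × 0.5511 = 9.919 V.
Then the unloaded second divider: V_B = V_A × R4/(R3+R4) = 9.919 × 0.06188 = 0.6138 V.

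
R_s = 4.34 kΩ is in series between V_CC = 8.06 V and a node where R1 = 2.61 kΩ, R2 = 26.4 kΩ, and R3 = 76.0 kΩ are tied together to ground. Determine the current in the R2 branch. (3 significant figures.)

I ≈ 0.106 mA

Combine the parallel branches: R_p = (1/2.61 + 1/26.4 + 1/76.0)⁻¹ = 2.303 kΩ.
V_A = 8.06 × 2.303/6.643 = 2.794 V.
I(R2) = V_A / R2 = 2.794/26.4 = 0.1058 mA.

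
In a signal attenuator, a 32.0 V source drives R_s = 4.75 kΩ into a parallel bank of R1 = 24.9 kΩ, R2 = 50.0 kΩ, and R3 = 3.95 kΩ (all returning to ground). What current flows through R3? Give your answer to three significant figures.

Equivalent of the parallel group: R_p = 3.192 kΩ.
V_A by voltage divider: V_A = 32.0 × 3.192/(4.75 + 3.192) = 12.86 V.
I(R3) = V_A / R3 = 12.86/3.95 = 3.256 mA.

I ≈ 3.26 mA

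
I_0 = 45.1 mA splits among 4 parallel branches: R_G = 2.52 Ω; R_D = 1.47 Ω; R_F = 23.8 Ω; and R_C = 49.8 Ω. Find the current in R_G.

ΣG = 1/2.52 + 1/1.47 + 1/23.8 + 1/49.8 = 1.139.
By the current-divider rule, I = I_0 · G_k/ΣG = 45.1 × 0.3483 = 15.71 mA.

I ≈ 15.7 mA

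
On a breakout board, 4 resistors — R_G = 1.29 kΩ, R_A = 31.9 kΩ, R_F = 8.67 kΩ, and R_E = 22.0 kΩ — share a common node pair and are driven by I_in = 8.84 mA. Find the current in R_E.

I ≈ 0.415 mA

ΣG = 1/1.29 + 1/31.9 + 1/8.67 + 1/22.0 = 0.9673.
R_E takes the fraction G_k/ΣG = 0.04545/0.9673 = 0.04699, so I = 8.84 × 0.04699 = 0.4154 mA.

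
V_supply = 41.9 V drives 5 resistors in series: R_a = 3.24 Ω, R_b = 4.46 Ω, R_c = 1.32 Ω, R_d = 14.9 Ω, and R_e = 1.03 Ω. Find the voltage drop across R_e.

Series total: ΣR = 3.24 + 4.46 + 1.32 + 14.9 + 1.03 = 24.95 Ω.
By the voltage-divider rule, V = 41.9 × 1.030/24.95 = 1.730 V.

V ≈ 1.73 V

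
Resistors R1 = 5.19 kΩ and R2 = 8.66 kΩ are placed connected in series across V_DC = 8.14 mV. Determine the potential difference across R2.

V ≈ 5.09 mV

Total series resistance ΣR = 5.19 + 8.66 = 13.85 kΩ.
Voltage divider: V = V_DC · (8.660 / 13.85) = 8.14 × 0.6253 = 5.090 mV.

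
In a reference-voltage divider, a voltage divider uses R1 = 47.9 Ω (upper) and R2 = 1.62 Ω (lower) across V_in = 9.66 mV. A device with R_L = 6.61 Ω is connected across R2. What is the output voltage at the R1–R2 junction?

The load sits in parallel with R2, giving an effective lower resistance R2' = R2·R_L/(R2+R_L) = 1.301 Ω.
Then V_out = V_in · R2'/(R1 + R2') = 9.66 × 1.301/49.20 = 0.2555 mV.
(Unloaded it would be 0.316 mV; the load pulls it down.)

V_out ≈ 0.255 mV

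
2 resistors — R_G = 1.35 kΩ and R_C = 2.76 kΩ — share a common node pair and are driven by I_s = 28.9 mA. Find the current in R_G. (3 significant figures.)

I ≈ 19.4 mA

With just two branches, the current splits inversely with resistance.
I(R_G) = 28.9 × 2.76/(1.35 + 2.76) = 28.9 × 0.6715 = 19.41 mA.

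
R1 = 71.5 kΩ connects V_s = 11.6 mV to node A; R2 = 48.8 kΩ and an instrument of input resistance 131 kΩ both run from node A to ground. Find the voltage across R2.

V_out ≈ 3.85 mV

First combine the lower leg with the load: R2 ‖ R_L = 35.56 kΩ.
Then V_out = V_s · R2'/(R1 + R2') = 11.6 × 35.56/107.1 = 3.853 mV.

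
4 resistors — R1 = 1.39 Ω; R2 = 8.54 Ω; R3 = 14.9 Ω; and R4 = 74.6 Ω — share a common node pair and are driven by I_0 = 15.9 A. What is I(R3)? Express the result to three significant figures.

I ≈ 1.16 A

Total conductance ΣG = 1/1.39 + 1/8.54 + 1/14.9 + 1/74.6 = 0.9170 (units of 1/Ω).
Current divider: I(R3) = I_0 · G_k/ΣG = 15.9 × (0.06711/0.9170) = 15.9 × 0.07319 = 1.164 A.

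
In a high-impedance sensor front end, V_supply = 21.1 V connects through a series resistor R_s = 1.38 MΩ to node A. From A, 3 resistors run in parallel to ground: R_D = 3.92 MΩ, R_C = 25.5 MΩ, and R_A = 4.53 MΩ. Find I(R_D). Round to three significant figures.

I ≈ 3.15 µA

Combine the parallel branches: R_p = (1/3.92 + 1/25.5 + 1/4.53)⁻¹ = 1.941 MΩ.
Node voltage V_A = V_supply · R_p/(R_s + R_p) = 21.1 × 0.5845 = 12.33 V.
Branch current I = V_A/R_D = 12.33/3.92 = 3.146 µA.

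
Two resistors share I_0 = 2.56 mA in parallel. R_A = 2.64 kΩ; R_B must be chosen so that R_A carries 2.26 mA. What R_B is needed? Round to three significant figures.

R_B ≈ 19.9 kΩ

Two-branch current divider: I_A = I_0 · R_B/(R_A + R_B).
2.26/2.56 = R_B/(R_A + R_B) → R_B = R_A · (0.8828)/(1 − 0.8828) = 2.64 × 7.533 = 19.89 kΩ.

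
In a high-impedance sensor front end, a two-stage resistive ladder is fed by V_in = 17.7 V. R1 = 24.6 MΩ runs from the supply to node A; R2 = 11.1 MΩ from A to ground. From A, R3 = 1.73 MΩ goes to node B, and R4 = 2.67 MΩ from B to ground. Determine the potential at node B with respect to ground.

V_B ≈ 1.22 V

The second stage (R3 + R4 = 4.400 MΩ) loads node A in parallel with R2.
R2 ‖ (R3+R4) = 3.151 MΩ.
So V_A = 17.7 × 0.1135 = 2.010 V.
Stage 2 is unloaded, so V_B = V_A · R4/(R3+R4) = 2.010 × 2.67/4.400 = 1.220 V.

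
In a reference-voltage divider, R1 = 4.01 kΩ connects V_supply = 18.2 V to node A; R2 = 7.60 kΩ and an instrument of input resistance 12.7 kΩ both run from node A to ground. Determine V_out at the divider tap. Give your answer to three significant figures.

First combine the lower leg with the load: R2 ‖ R_L = 4.755 kΩ.
Now apply the divider: V_out = 18.2 × 0.5425 = 9.873 V.

V_out ≈ 9.87 V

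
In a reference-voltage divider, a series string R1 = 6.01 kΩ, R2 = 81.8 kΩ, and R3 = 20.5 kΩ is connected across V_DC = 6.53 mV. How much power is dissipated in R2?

The common current is I = 6.53/108.3 = 0.06029 µA.
P(R2) = I²·R2 = (0.06029)² × 81.8 = 0.2973 nW.

P ≈ 0.297 nW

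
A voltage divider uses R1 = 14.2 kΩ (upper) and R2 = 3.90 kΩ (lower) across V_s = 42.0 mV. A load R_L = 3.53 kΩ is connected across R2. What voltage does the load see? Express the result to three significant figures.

V_out ≈ 4.85 mV

First combine the lower leg with the load: R2 ‖ R_L = 1.853 kΩ.
Voltage divider with the loaded lower leg: V_out = 42.0 × 1.853/(14.2 + 1.853) = 42.0 × 0.1154 = 4.848 mV.
(Unloaded it would be 9.05 mV; the load pulls it down.)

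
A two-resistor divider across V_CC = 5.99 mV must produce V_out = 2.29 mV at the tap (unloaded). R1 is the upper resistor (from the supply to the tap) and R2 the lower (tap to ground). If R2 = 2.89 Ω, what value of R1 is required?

R1 ≈ 4.67 Ω

Required fraction k = V_out/V_CC = 0.3823.
Rearranging, R1 = R2·(1−k)/k = 2.89 × 1.616 = 4.669 Ω.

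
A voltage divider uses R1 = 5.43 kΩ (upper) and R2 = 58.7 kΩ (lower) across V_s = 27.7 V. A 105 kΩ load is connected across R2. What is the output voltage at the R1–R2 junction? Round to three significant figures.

V_out ≈ 24.2 V

R2 ‖ R_L = (58.7 × 105)/(58.7 + 105) = 37.65 kΩ.
Voltage divider with the loaded lower leg: V_out = 27.7 × 37.65/(5.43 + 37.65) = 27.7 × 0.8740 = 24.21 V.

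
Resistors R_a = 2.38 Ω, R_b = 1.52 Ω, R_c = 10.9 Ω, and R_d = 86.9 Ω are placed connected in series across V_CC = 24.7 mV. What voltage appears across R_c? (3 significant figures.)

ΣR = 2.38 + 1.52 + 10.9 + 86.9 = 101.7 Ω.
V = V_CC · R/ΣR = 24.7 × 0.1072 = 2.647 mV.

V ≈ 2.65 mV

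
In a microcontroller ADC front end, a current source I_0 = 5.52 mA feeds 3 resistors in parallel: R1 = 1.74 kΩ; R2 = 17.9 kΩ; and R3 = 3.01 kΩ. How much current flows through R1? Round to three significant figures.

I ≈ 3.29 mA

Conductances: ΣG = 1/1.74 + 1/17.9 + 1/3.01 = 0.9628 (1/kΩ).
Current divider: I(R1) = I_0 · G_k/ΣG = 5.52 × (0.5747/0.9628) = 5.52 × 0.5969 = 3.295 mA.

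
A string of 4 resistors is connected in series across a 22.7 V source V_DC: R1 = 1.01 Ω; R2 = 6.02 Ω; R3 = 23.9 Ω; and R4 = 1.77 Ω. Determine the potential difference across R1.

V ≈ 0.701 V

Total series resistance ΣR = 1.01 + 6.02 + 23.9 + 1.77 = 32.70 Ω.
V = V_DC · R/ΣR = 22.7 × 0.03089 = 0.7011 V.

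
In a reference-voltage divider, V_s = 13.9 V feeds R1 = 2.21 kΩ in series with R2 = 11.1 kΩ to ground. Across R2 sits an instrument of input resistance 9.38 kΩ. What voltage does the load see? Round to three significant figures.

First combine the lower leg with the load: R2 ‖ R_L = 5.084 kΩ.
Voltage divider with the loaded lower leg: V_out = 13.9 × 5.084/(2.21 + 5.084) = 13.9 × 0.6970 = 9.688 V.
(Unloaded it would be 11.6 V; the load pulls it down.)

V_out ≈ 9.69 V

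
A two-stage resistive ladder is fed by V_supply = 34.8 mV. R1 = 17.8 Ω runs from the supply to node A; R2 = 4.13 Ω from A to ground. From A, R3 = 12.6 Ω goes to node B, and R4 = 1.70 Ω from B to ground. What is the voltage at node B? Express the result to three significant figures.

V_B ≈ 0.631 mV

Node A sees R2 in parallel with the series input of stage 2, R3 + R4 = 14.30 Ω.
R2 ‖ (R3+R4) = 3.205 Ω.
So V_A = 34.8 × 0.1526 = 5.309 mV.
Stage 2 is unloaded, so V_B = V_A · R4/(R3+R4) = 5.309 × 1.70/14.30 = 0.6312 mV.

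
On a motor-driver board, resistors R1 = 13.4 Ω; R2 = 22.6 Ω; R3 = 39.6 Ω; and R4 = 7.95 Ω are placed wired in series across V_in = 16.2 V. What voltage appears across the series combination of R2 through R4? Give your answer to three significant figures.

V ≈ 13.6 V

Total series resistance ΣR = 13.4 + 22.6 + 39.6 + 7.95 = 83.55 Ω.
R_{R2..R4} = 22.6 + 39.6 + 7.95 = 70.15 Ω.
V = V_in · R/ΣR = 16.2 × 0.8396 = 13.60 V.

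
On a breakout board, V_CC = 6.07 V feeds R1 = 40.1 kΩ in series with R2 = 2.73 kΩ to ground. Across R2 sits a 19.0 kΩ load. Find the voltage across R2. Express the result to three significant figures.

V_out ≈ 0.341 V

R2 ‖ R_L = (2.73 × 19.0)/(2.73 + 19.0) = 2.387 kΩ.
Voltage divider with the loaded lower leg: V_out = 6.07 × 2.387/(40.1 + 2.387) = 6.07 × 0.05618 = 0.3410 V.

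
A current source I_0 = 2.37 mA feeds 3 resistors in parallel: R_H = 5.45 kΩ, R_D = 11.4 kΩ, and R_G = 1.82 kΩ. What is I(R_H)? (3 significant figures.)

I ≈ 0.530 mA

ΣG = 1/5.45 + 1/11.4 + 1/1.82 = 0.8207.
R_H takes the fraction G_k/ΣG = 0.1835/0.8207 = 0.2236, so I = 2.37 × 0.2236 = 0.5299 mA.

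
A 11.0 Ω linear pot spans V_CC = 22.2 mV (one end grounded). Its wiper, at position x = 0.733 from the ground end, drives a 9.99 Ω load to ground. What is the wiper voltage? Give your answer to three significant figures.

V_out ≈ 13.4 mV

Split the track: R_lower = x·R_p = 8.063 Ω, R_upper = (1−x)·R_p = 2.937 Ω.
R_L loads the lower segment: effective lower R = 4.462 Ω.
V_out = 22.2 × 4.462/(2.937 + 4.462) = 13.39 mV.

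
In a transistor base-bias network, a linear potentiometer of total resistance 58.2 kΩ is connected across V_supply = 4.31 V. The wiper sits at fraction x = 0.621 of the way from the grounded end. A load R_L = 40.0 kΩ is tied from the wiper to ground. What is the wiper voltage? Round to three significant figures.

Split the track: R_lower = x·R_p = 36.14 kΩ, R_upper = (1−x)·R_p = 22.06 kΩ.
Lower segment in parallel with the load: 36.14 ‖ 40.0 = 18.99 kΩ.
Then V_out = V_supply · 18.99/(22.06 + 18.99) = 1.994 V.

V_out ≈ 1.99 V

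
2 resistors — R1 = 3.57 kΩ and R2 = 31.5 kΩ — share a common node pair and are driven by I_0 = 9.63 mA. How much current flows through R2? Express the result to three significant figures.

With just two branches, the current splits inversely with resistance.
So I = 9.63 × 3.57/35.07 = 0.9803 mA.

I ≈ 0.980 mA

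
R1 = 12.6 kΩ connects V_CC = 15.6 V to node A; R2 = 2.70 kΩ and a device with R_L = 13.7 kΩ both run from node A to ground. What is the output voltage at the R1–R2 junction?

V_out ≈ 2.37 V

The load sits in parallel with R2, giving an effective lower resistance R2' = R2·R_L/(R2+R_L) = 2.255 kΩ.
Voltage divider with the loaded lower leg: V_out = 15.6 × 2.255/(12.6 + 2.255) = 15.6 × 0.1518 = 2.369 V.
(Unloaded it would be 2.75 V; the load pulls it down.)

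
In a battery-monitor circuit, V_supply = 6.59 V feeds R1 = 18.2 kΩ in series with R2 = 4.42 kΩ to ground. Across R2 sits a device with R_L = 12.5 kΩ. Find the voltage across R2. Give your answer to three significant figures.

V_out ≈ 1.00 V

The load sits in parallel with R2, giving an effective lower resistance R2' = R2·R_L/(R2+R_L) = 3.265 kΩ.
Then V_out = V_supply · R2'/(R1 + R2') = 6.59 × 3.265/21.47 = 1.002 V.
(Unloaded it would be 1.29 V; the load pulls it down.)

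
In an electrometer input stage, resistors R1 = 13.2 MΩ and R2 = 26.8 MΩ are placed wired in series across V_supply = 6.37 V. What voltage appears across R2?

Total series resistance ΣR = 13.2 + 26.8 = 40.00 MΩ.
Voltage divider: V = V_supply · (26.80 / 40.00) = 6.37 × 0.6700 = 4.268 V.

V ≈ 4.27 V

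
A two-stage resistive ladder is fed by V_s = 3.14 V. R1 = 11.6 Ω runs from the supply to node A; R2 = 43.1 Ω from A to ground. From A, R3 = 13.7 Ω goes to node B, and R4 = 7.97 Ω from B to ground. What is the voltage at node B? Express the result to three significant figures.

V_B ≈ 0.640 V

Looking into the second stage from A: R3 + R4 = 21.67 Ω appears in parallel with R2.
Effective lower resistance at A: R2 ‖ 21.67 = 14.42 Ω.
First divider: V_A = V_s · 14.42/(11.6 + 14.42) = 1.740 V.
V_B = V_A × 0.3678 = 0.6400 V.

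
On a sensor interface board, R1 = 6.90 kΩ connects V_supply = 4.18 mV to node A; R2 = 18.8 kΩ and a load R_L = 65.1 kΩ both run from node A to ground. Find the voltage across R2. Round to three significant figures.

V_out ≈ 2.84 mV

First combine the lower leg with the load: R2 ‖ R_L = 14.59 kΩ.
Now apply the divider: V_out = 4.18 × 0.6789 = 2.838 mV.
(Unloaded it would be 3.06 mV; the load pulls it down.)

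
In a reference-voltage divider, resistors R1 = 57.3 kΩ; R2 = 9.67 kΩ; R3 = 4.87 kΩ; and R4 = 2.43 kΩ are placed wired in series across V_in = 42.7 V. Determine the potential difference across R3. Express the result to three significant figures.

V ≈ 2.80 V

Total series resistance ΣR = 57.3 + 9.67 + 4.87 + 2.43 = 74.27 kΩ.
V = V_in · R/ΣR = 42.7 × 0.06557 = 2.800 V.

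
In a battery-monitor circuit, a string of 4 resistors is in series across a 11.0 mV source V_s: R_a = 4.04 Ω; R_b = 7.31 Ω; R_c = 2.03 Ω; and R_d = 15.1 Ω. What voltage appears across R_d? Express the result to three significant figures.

V ≈ 5.83 mV

Total series resistance ΣR = 4.04 + 7.31 + 2.03 + 15.1 = 28.48 Ω.
V = V_s · R/ΣR = 11.0 × 0.5302 = 5.832 mV.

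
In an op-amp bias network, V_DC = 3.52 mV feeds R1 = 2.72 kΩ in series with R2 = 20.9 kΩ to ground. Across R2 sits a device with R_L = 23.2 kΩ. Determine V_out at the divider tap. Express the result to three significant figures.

V_out ≈ 2.82 mV

First combine the lower leg with the load: R2 ‖ R_L = 11.00 kΩ.
Voltage divider with the loaded lower leg: V_out = 3.52 × 11.00/(2.72 + 11.00) = 3.52 × 0.8017 = 2.822 mV.
(Unloaded it would be 3.11 mV; the load pulls it down.)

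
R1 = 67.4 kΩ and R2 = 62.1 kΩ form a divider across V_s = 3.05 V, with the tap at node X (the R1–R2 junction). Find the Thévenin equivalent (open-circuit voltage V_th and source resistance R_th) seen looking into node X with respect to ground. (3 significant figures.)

V_th ≈ 1.46 V, R_th ≈ 32.3 kΩ

Open-circuit (no load on X): V_th = V_s · R2/(R1 + R2) = 3.05 × 62.1/(67.40 + 62.1) = 1.463 V.
Looking into X with the source shorted: R_th = R1·R2/(R1+R2) = 67.40 × 62.1/129.5 = 32.32 kΩ.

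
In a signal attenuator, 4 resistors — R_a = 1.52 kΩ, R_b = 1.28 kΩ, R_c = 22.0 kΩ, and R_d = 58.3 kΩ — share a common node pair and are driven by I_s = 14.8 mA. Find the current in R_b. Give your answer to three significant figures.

I ≈ 7.70 mA

Conductances: ΣG = 1/1.52 + 1/1.28 + 1/22.0 + 1/58.3 = 1.502 (1/kΩ).
By the current-divider rule, I = I_s · G_k/ΣG = 14.8 × 0.5202 = 7.699 mA.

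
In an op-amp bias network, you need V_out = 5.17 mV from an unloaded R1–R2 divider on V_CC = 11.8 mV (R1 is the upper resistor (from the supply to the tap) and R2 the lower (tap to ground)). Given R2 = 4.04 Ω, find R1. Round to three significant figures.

R1 ≈ 5.18 Ω

The divider ratio is R2/(R1+R2) = 5.17/11.8 = 0.4381.
Rearranging, R1 = R2·(1−k)/k = 4.04 × 1.282 = 5.181 Ω.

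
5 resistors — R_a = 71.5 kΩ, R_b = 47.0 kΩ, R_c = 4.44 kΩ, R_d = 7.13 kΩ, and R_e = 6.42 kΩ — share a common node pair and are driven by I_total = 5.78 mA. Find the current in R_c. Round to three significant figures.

Total conductance ΣG = 1/71.5 + 1/47.0 + 1/4.44 + 1/7.13 + 1/6.42 = 0.5565 (units of 1/kΩ).
Current divider: I(R_c) = I_total · G_k/ΣG = 5.78 × (0.2252/0.5565) = 5.78 × 0.4047 = 2.339 mA.

I ≈ 2.34 mA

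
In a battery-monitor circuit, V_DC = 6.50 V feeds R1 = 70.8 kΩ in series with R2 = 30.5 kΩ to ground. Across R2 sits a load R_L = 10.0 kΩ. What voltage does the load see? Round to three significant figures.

R2 ‖ R_L = (30.5 × 10.0)/(30.5 + 10.0) = 7.531 kΩ.
Voltage divider with the loaded lower leg: V_out = 6.50 × 7.531/(70.8 + 7.531) = 6.50 × 0.09614 = 0.6249 V.
(Unloaded it would be 1.96 V; the load pulls it down.)

V_out ≈ 0.625 V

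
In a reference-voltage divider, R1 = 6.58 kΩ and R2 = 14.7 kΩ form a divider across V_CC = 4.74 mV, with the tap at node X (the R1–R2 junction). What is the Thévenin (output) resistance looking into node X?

R_th ≈ 4.55 kΩ

Looking into X with the source shorted: R_th = R1·R2/(R1+R2) = 6.580 × 14.7/21.28 = 4.545 kΩ.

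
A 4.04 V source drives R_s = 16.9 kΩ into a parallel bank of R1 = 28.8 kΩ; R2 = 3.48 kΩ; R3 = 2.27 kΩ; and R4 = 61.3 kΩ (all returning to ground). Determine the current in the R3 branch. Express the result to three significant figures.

Parallel bank: R_p = 1/(1/28.8 + 1/3.48 + 1/2.27 + 1/61.3) = 1.284 kΩ.
V_A = 4.04 × 1.284/18.18 = 0.2852 V.
Branch current I = V_A/R3 = 0.2852/2.27 = 0.1257 mA.

I ≈ 0.126 mA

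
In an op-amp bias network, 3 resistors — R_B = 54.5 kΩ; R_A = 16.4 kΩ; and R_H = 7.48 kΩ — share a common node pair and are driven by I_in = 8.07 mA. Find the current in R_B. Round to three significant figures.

ΣG = 1/54.5 + 1/16.4 + 1/7.48 = 0.2130.
Current divider: I(R_B) = I_in · G_k/ΣG = 8.07 × (0.01835/0.2130) = 8.07 × 0.08614 = 0.6951 mA.

I ≈ 0.695 mA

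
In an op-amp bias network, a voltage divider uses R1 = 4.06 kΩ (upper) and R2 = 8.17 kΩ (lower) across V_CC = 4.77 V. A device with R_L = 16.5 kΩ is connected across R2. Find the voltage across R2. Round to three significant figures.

V_out ≈ 2.74 V

R2 ‖ R_L = (8.17 × 16.5)/(8.17 + 16.5) = 5.464 kΩ.
Now apply the divider: V_out = 4.77 × 0.5737 = 2.737 V.
(Unloaded it would be 3.19 V; the load pulls it down.)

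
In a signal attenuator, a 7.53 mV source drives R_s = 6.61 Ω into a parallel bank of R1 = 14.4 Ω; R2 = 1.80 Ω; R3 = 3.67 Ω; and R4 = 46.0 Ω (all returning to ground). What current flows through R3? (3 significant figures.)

Equivalent of the parallel group: R_p = 1.088 Ω.
Node voltage V_A = V_DC · R_p/(R_s + R_p) = 7.53 × 0.1413 = 1.064 mV.
I(R3) = V_A / R3 = 1.064/3.67 = 0.2900 mA.
(Equivalently: I_total = 0.9782 mA, then current-divider fraction G_k/ΣG = 0.2964.)

I ≈ 0.290 mA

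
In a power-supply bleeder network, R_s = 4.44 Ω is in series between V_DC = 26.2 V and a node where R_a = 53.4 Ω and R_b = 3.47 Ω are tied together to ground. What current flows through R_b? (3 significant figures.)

Combine the parallel branches: R_p = (1/53.4 + 1/3.47)⁻¹ = 3.258 Ω.
V_A = 26.2 × 3.258/7.698 = 11.09 V.
I(R_b) = V_A / R_b = 11.09/3.47 = 3.196 A.

I ≈ 3.20 A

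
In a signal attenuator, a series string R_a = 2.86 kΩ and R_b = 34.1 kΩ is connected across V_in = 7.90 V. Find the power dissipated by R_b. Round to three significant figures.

P ≈ 1.56 mW

Series current I = V_in/ΣR = 7.90/36.96 = 0.2137 mA.
V(R_b) = I·R = 7.289 V; P = V·I = 7.289 × 0.2137 = 1.558 mW.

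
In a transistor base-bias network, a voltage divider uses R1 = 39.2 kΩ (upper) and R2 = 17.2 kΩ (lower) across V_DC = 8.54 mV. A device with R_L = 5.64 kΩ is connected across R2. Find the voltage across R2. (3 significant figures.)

First combine the lower leg with the load: R2 ‖ R_L = 4.247 kΩ.
Then V_out = V_DC · R2'/(R1 + R2') = 8.54 × 4.247/43.45 = 0.8348 mV.

V_out ≈ 0.835 mV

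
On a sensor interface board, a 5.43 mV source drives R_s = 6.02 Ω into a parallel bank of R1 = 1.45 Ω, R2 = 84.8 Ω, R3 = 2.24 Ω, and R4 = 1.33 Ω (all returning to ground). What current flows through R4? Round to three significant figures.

Combine the parallel branches: R_p = (1/1.45 + 1/84.8 + 1/2.24 + 1/1.33)⁻¹ = 0.5264 Ω.
V_A = 5.43 × 0.5264/6.546 = 0.4366 mV.
I(R4) = V_A / R4 = 0.4366/1.33 = 0.3283 mA.
(Equivalently: I_total = 0.8295 mA, then current-divider fraction G_k/ΣG = 0.3958.)

I ≈ 0.328 mA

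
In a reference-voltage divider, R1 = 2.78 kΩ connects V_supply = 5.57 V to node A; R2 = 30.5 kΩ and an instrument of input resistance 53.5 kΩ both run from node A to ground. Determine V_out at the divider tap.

R2 ‖ R_L = (30.5 × 53.5)/(30.5 + 53.5) = 19.43 kΩ.
Then V_out = V_supply · R2'/(R1 + R2') = 5.57 × 19.43/22.21 = 4.873 V.

V_out ≈ 4.87 V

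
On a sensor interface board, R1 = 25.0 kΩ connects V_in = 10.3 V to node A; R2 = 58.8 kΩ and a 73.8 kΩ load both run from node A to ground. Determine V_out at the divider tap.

First combine the lower leg with the load: R2 ‖ R_L = 32.73 kΩ.
Now apply the divider: V_out = 10.3 × 0.5669 = 5.839 V.

V_out ≈ 5.84 V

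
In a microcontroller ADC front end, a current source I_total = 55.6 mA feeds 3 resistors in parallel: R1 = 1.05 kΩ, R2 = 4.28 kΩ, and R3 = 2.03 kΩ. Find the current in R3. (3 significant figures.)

I ≈ 16.3 mA

Total conductance ΣG = 1/1.05 + 1/4.28 + 1/2.03 = 1.679 (units of 1/kΩ).
Current divider: I(R3) = I_total · G_k/ΣG = 55.6 × (0.4926/1.679) = 55.6 × 0.2935 = 16.32 mA.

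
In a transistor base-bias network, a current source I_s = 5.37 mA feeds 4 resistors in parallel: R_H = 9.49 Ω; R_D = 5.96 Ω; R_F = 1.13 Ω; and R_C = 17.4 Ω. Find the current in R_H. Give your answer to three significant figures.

I ≈ 0.466 mA

ΣG = 1/9.49 + 1/5.96 + 1/1.13 + 1/17.4 = 1.216.
Current divider: I(R_H) = I_s · G_k/ΣG = 5.37 × (0.1054/1.216) = 5.37 × 0.08669 = 0.4655 mA.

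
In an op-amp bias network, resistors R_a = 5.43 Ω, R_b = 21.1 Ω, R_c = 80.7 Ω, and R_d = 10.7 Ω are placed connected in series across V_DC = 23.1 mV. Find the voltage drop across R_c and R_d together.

Total series resistance ΣR = 5.43 + 21.1 + 80.7 + 10.7 = 117.9 Ω.
R_{R_c..R_d} = 80.7 + 10.7 = 91.40 Ω.
V = V_DC · R/ΣR = 23.1 × 0.7750 = 17.90 mV.

V ≈ 17.9 mV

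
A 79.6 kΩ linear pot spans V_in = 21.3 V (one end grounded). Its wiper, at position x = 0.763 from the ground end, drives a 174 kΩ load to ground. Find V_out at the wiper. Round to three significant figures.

V_out ≈ 15.0 V

Split the track: R_lower = x·R_p = 60.73 kΩ, R_upper = (1−x)·R_p = 18.87 kΩ.
Lower segment in parallel with the load: 60.73 ‖ 174 = 45.02 kΩ.
Loaded-divider output: V_out = 21.3 × 0.7047 = 15.01 V.
(Unloaded: V_out = x·V_in = 16.3 V.)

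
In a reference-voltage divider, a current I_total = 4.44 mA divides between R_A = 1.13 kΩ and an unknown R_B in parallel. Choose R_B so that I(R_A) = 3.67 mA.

In a two-way split, I_A/I_total = R_B/(R_A + R_B).
3.67/4.44 = R_B/(R_A + R_B) → R_B = R_A · (0.8266)/(1 − 0.8266) = 1.13 × 4.766 = 5.386 kΩ.

R_B ≈ 5.39 kΩ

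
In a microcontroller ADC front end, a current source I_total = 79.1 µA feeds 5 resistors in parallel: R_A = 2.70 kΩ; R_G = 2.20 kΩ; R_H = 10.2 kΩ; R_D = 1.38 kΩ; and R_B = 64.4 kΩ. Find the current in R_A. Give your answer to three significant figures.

Conductances: ΣG = 1/2.70 + 1/2.20 + 1/10.2 + 1/1.38 + 1/64.4 = 1.663 (1/kΩ).
By the current-divider rule, I = I_total · G_k/ΣG = 79.1 × 0.2227 = 17.62 µA.

I ≈ 17.6 µA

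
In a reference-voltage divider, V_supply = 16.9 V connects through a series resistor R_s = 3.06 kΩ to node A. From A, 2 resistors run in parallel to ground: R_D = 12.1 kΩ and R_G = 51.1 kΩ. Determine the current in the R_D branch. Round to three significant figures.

Parallel bank: R_p = 1/(1/12.1 + 1/51.1) = 9.783 kΩ.
V_A = 16.9 × 9.783/12.84 = 12.87 V.
I(R_D) = V_A / R_D = 12.87/12.1 = 1.064 mA.
(Equivalently: I_total = 1.316 mA, then current-divider fraction G_k/ΣG = 0.8085.)

I ≈ 1.06 mA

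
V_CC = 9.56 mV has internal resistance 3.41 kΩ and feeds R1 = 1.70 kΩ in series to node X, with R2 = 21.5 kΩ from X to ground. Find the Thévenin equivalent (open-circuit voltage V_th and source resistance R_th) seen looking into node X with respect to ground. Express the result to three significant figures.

R1' = 3.41 + 1.70 = 5.110 kΩ (source resistance + R1).
With X open, the divider is unloaded: V_th = 9.56 × 21.5/26.61 = 7.724 mV.
With V_CC suppressed (replaced by a short), R_th = R1' ‖ R2 = (5.110 × 21.5)/(5.110 + 21.5) = 4.129 kΩ.

V_th ≈ 7.72 mV, R_th ≈ 4.13 kΩ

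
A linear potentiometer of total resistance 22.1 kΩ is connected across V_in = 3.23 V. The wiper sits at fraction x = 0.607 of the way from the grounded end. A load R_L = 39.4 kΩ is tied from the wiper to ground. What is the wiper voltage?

V_out ≈ 1.73 V

The pot divides into 8.685 kΩ above the wiper and 13.41 kΩ below.
(x·R_p) ‖ R_L = 10.01 kΩ.
Then V_out = V_in · 10.01/(8.685 + 10.01) = 1.729 V.
(Unloaded: V_out = x·V_in = 1.96 V.)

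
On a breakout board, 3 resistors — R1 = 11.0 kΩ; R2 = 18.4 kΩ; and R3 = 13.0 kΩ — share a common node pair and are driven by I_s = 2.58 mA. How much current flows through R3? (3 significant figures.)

I ≈ 0.893 mA

ΣG = 1/11.0 + 1/18.4 + 1/13.0 = 0.2222.
Current divider: I(R3) = I_s · G_k/ΣG = 2.58 × (0.07692/0.2222) = 2.58 × 0.3462 = 0.8932 mA.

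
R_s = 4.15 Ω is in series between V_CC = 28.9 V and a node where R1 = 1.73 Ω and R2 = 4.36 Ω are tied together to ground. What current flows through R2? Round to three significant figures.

I ≈ 1.52 A

Combine the parallel branches: R_p = (1/1.73 + 1/4.36)⁻¹ = 1.239 Ω.
Node voltage V_A = V_CC · R_p/(R_s + R_p) = 28.9 × 0.2298 = 6.643 V.
Branch current I = V_A/R2 = 6.643/4.36 = 1.524 A.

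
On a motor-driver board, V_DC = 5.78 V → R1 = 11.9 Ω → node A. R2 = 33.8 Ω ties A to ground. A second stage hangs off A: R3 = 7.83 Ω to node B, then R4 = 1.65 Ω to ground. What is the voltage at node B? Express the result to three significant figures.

Node A sees R2 in parallel with the series input of stage 2, R3 + R4 = 9.480 Ω.
Effective lower resistance at A: R2 ‖ 9.480 = 7.404 Ω.
First divider: V_A = V_DC · 7.404/(11.9 + 7.404) = 2.217 V.
Stage 2 is unloaded, so V_B = V_A · R4/(R3+R4) = 2.217 × 1.65/9.480 = 0.3858 V.

V_B ≈ 0.386 V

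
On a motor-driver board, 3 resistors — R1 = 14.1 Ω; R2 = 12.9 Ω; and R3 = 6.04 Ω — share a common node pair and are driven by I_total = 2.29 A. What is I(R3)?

I ≈ 1.21 A

Total conductance ΣG = 1/14.1 + 1/12.9 + 1/6.04 = 0.3140 (units of 1/Ω).
Current divider: I(R3) = I_total · G_k/ΣG = 2.29 × (0.1656/0.3140) = 2.29 × 0.5273 = 1.207 A.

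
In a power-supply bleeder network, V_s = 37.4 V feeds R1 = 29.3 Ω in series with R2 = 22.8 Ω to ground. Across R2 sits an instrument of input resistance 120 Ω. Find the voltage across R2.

First combine the lower leg with the load: R2 ‖ R_L = 19.16 Ω.
Now apply the divider: V_out = 37.4 × 0.3954 = 14.79 V.

V_out ≈ 14.8 V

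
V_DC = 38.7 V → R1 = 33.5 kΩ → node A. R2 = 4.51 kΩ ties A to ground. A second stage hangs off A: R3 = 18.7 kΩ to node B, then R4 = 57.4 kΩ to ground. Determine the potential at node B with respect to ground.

The second stage (R3 + R4 = 76.10 kΩ) loads node A in parallel with R2.
R2 ‖ (R3+R4) = 4.258 kΩ.
V_A = 38.7 × 4.258/(33.5 + 4.258) = 4.364 V.
Then the unloaded second divider: V_B = V_A × R4/(R3+R4) = 4.364 × 0.7543 = 3.292 V.

V_B ≈ 3.29 V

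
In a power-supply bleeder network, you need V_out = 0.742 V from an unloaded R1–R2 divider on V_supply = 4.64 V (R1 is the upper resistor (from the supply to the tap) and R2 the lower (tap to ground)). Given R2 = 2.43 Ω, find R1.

V_out/V_supply = R2/(R1+R2) = 0.1599.
So R1 = R2 · (V_supply/V_out − 1) = 2.43 × (4.64/0.742 − 1) = 2.43 × 5.253 = 12.77 Ω.

R1 ≈ 12.8 Ω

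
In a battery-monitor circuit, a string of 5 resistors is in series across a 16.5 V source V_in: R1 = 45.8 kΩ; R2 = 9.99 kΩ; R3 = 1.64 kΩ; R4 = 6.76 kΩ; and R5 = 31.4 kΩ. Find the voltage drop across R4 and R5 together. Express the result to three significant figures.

ΣR = 45.8 + 9.99 + 1.64 + 6.76 + 31.4 = 95.59 kΩ.
R_{R4..R5} = 6.76 + 31.4 = 38.16 kΩ.
V = V_in · R/ΣR = 16.5 × 0.3992 = 6.587 V.

V ≈ 6.59 V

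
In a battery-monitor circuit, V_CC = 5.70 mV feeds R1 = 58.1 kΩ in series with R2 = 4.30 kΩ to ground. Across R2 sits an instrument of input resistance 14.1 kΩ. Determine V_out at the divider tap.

V_out ≈ 0.306 mV

First combine the lower leg with the load: R2 ‖ R_L = 3.295 kΩ.
Then V_out = V_CC · R2'/(R1 + R2') = 5.70 × 3.295/61.40 = 0.3059 mV.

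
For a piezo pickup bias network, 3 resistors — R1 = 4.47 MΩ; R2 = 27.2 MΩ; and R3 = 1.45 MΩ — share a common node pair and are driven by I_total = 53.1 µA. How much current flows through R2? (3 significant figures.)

I ≈ 2.05 µA

Conductances: ΣG = 1/4.47 + 1/27.2 + 1/1.45 = 0.9501 (1/MΩ).
Current divider: I(R2) = I_total · G_k/ΣG = 53.1 × (0.03676/0.9501) = 53.1 × 0.03869 = 2.055 µA.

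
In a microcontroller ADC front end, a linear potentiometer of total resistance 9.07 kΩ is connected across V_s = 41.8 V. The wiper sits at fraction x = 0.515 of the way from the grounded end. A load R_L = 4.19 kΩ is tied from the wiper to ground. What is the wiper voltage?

V_out ≈ 14.0 V

The pot divides into 4.399 kΩ above the wiper and 4.671 kΩ below.
Lower segment in parallel with the load: 4.671 ‖ 4.19 = 2.209 kΩ.
Then V_out = V_s · 2.209/(4.399 + 2.209) = 13.97 V.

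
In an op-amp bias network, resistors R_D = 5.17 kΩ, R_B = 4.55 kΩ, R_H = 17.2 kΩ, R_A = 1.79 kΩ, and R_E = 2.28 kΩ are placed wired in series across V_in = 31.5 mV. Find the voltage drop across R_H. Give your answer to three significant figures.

Total series resistance ΣR = 5.17 + 4.55 + 17.2 + 1.79 + 2.28 = 30.99 kΩ.
By the voltage-divider rule, V = 31.5 × 17.20/30.99 = 17.48 mV.

V ≈ 17.5 mV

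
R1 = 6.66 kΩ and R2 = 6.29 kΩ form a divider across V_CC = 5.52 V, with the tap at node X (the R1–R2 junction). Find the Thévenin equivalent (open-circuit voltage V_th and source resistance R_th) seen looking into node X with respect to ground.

Open-circuit (no load on X): V_th = V_CC · R2/(R1 + R2) = 5.52 × 6.29/(6.660 + 6.29) = 2.681 V.
With V_CC suppressed (replaced by a short), R_th = R1 ‖ R2 = (6.660 × 6.29)/(6.660 + 6.29) = 3.235 kΩ.

V_th ≈ 2.68 V, R_th ≈ 3.23 kΩ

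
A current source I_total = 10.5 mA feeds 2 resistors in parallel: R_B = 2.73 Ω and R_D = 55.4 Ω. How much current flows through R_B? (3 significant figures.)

I ≈ 10.0 mA

Two-branch current divider: I_k = I_total · R_other/(R_1 + R_2).
I(R_B) = 10.5 × 55.4/(2.73 + 55.4) = 10.5 × 0.9530 = 10.01 mA.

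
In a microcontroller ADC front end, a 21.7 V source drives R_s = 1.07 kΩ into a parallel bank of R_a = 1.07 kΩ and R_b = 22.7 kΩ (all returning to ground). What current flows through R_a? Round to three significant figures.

Combine the parallel branches: R_p = (1/1.07 + 1/22.7)⁻¹ = 1.022 kΩ.
V_A = 21.7 × 1.022/2.092 = 10.60 V.
I(R_a) = V_A / R_a = 10.60/1.07 = 9.907 mA.
(Check via current divider: I_total = 10.37 mA; share G_k/ΣG = 0.9550 → same result.)

I ≈ 9.91 mA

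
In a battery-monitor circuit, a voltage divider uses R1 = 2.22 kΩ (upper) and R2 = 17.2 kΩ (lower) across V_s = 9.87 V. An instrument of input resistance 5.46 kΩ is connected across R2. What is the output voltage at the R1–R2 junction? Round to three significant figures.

V_out ≈ 6.43 V

R2 ‖ R_L = (17.2 × 5.46)/(17.2 + 5.46) = 4.144 kΩ.
Voltage divider with the loaded lower leg: V_out = 9.87 × 4.144/(2.22 + 4.144) = 9.87 × 0.6512 = 6.427 V.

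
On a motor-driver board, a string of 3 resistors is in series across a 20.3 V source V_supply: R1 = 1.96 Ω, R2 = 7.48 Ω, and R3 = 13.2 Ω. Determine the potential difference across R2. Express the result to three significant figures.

Total series resistance ΣR = 1.96 + 7.48 + 13.2 = 22.64 Ω.
Voltage divider: V = V_supply · (7.480 / 22.64) = 20.3 × 0.3304 = 6.707 V.

V ≈ 6.71 V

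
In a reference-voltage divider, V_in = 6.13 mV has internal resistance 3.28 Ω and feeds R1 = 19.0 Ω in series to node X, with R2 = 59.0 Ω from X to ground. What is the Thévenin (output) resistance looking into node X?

R_th ≈ 16.2 Ω

R1' = 3.28 + 19.0 = 22.28 Ω (source resistance + R1).
Looking into X with the source shorted: R_th = R1'·R2/(R1'+R2) = 22.28 × 59.0/81.28 = 16.17 Ω.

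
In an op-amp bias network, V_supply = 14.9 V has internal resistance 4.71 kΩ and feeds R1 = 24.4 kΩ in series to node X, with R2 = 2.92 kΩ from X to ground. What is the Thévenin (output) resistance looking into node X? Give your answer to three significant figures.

R_th ≈ 2.65 kΩ

R1' = 4.71 + 24.4 = 29.11 kΩ (source resistance + R1).
Looking into X with the source shorted: R_th = R1'·R2/(R1'+R2) = 29.11 × 2.92/32.03 = 2.654 kΩ.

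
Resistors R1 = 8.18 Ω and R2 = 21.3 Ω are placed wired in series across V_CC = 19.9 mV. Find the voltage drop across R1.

V ≈ 5.52 mV

ΣR = 8.18 + 21.3 = 29.48 Ω.
V = V_CC · R/ΣR = 19.9 × 0.2775 = 5.522 mV.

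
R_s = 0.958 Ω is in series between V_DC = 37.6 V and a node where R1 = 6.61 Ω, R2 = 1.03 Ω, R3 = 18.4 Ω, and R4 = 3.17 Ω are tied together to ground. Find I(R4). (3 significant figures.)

Parallel bank: R_p = 1/(1/6.61 + 1/1.03 + 1/18.4 + 1/3.17) = 0.6703 Ω.
V_A = 37.6 × 0.6703/1.628 = 15.48 V.
I(R4) = V_A / R4 = 15.48/3.17 = 4.883 A.

I ≈ 4.88 A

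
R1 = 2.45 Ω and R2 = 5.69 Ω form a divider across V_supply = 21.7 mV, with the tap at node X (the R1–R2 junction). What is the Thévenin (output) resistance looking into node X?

Looking into X with the source shorted: R_th = R1·R2/(R1+R2) = 2.450 × 5.69/8.140 = 1.713 Ω.

R_th ≈ 1.71 Ω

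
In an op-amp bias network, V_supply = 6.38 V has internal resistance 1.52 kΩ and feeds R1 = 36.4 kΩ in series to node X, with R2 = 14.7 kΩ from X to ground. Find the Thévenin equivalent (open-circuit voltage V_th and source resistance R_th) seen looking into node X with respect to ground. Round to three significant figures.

V_th ≈ 1.78 V, R_th ≈ 10.6 kΩ

R1' = 1.52 + 36.4 = 37.92 kΩ (source resistance + R1).
With X open, the divider is unloaded: V_th = 6.38 × 14.7/52.62 = 1.782 V.
Zeroing V_supply shorts the top of R1' to ground, so R_th = R1' ‖ R2 = 10.59 kΩ.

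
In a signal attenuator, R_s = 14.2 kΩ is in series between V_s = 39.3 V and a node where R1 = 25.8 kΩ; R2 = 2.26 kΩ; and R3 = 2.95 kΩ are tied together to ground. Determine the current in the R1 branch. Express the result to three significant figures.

I ≈ 0.120 mA

Parallel bank: R_p = 1/(1/25.8 + 1/2.26 + 1/2.95) = 1.219 kΩ.
V_A by voltage divider: V_A = 39.3 × 1.219/(14.2 + 1.219) = 3.107 V.
I(R1) = V_A / R1 = 3.107/25.8 = 0.1204 mA.
(Check via current divider: I_total = 2.549 mA; share G_k/ΣG = 0.04726 → same result.)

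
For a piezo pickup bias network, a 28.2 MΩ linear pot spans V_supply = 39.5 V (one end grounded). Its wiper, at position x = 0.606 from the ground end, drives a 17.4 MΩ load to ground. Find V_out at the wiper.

The pot divides into 11.11 MΩ above the wiper and 17.09 MΩ below.
Lower segment in parallel with the load: 17.09 ‖ 17.4 = 8.622 MΩ.
Loaded-divider output: V_out = 39.5 × 0.4369 = 17.26 V.

V_out ≈ 17.3 V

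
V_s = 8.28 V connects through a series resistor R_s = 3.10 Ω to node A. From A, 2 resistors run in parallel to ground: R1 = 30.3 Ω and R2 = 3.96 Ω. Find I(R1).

I ≈ 0.145 A

Combine the parallel branches: R_p = (1/30.3 + 1/3.96)⁻¹ = 3.502 Ω.
V_A = 8.28 × 3.502/6.602 = 4.392 V.
I(R1) = V_A / R1 = 4.392/30.3 = 0.1450 A.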